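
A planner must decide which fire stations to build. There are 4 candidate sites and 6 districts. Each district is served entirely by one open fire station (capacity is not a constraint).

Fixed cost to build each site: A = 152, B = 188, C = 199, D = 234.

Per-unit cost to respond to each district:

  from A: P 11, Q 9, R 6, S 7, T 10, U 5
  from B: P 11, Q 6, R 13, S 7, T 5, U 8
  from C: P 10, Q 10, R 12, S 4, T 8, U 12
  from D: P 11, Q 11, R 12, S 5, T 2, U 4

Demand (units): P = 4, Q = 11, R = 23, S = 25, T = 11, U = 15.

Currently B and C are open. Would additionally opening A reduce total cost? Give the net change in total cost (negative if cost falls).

Current service cost with {B, C}: 657.
Adding A: each district re-picks its cheapest; new service cost 474, saving 183.
Extra fixed cost: 152. Net change = 152 − 183 = -31.
(Totals: 1044 → 1013.)

Yes — net change −31 (cost falls by 31).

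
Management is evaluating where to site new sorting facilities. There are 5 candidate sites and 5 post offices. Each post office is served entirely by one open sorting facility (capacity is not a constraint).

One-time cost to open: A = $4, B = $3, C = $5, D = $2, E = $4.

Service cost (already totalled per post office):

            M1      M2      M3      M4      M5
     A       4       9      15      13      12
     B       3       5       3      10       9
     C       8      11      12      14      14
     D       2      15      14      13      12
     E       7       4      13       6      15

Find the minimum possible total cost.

Minimum total cost: 32

For any fixed open set, each post office goes to its cheapest open site; total = fixed + service.
{B, E}: M1→B 3, M2→E 4, M3→B 3, M4→E 6, M5→B 9. Service 25; fixed 7; total 32.
{B}: service 30 + fixed 3 = 33
{B, D, E}: M1→D 2, M2→E 4, M3→B 3, M4→E 6, M5→B 9. Service 24; fixed 9; total 33.
{A, B, C, D, E}: M1→D 2, M2→E 4, M3→B 3, M4→E 6, M5→B 9. Service 24; fixed 18; total 42.
No other subset beats 32.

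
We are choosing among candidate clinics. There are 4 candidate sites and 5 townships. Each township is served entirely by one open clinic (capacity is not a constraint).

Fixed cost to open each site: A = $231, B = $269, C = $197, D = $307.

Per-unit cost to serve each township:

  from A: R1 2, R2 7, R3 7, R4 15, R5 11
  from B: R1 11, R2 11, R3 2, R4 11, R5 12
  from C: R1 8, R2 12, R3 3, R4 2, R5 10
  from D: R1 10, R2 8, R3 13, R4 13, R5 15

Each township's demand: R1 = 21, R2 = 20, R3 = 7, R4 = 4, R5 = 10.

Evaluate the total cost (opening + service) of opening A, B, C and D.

Total cost: 1308

Each township is assigned to its cheapest site among the open ones.
{A, B, C, D}: R1→A 2·21=42, R2→A 7·20=140, R3→B 2·7=14, R4→C 2·4=8, R5→C 10·10=100. Service 304; fixed 1004; total 1308.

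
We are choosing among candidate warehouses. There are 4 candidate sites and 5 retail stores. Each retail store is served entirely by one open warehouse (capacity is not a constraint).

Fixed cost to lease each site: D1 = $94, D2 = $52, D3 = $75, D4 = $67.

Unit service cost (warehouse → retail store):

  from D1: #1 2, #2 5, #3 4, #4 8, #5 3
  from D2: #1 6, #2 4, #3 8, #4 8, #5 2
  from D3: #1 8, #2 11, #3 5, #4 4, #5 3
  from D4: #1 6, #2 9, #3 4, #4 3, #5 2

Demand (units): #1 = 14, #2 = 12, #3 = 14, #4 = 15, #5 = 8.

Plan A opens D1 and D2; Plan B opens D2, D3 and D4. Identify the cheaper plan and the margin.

Plan A: {D1, D2}: #1→D1 2·14=28, #2→D2 4·12=48, #3→D1 4·14=56, #4→D1 8·15=120, #5→D2 2·8=16. Service 268; fixed 146; total 414.
Plan B: {D2, D3, D4}: #1→D2 6·14=84, #2→D2 4·12=48, #3→D4 4·14=56, #4→D4 3·15=45, #5→D2 2·8=16. Service 249; fixed 194; total 443.
Difference: |414 − 443| = 29.

Plan A is cheaper by 29.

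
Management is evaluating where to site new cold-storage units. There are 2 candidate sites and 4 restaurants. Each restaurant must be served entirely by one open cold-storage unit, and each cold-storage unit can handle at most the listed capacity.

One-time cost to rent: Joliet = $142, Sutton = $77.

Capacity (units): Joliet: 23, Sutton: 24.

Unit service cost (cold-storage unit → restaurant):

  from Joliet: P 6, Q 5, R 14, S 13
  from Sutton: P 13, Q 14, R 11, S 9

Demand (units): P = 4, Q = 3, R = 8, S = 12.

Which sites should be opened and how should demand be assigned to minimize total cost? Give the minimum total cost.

Minimum total cost: 454

Open {Joliet, Sutton}: P→Joliet 6·4=24, Q→Joliet 5·3=15, R→Sutton 11·8=88, S→Sutton 9·12=108.
Loads: Joliet carries 7/23, Sutton carries 20/24. Service 235; fixed 219; total 454.
Next best feasible plan costs 478.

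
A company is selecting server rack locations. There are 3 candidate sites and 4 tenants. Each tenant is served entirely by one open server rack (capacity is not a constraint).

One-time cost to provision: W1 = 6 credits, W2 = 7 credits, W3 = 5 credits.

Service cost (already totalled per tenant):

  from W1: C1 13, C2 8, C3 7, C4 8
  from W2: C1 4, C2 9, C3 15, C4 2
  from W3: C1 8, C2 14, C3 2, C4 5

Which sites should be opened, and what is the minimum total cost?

For any fixed open set, each tenant goes to its cheapest open site; total = fixed + service.
{W2, W3}: C1→W2 4, C2→W2 9, C3→W3 2, C4→W2 2. Service 17; fixed 12; total 29.
{W1, W2}: C1→W2 4, C2→W1 8, C3→W1 7, C4→W2 2. Service 21; fixed 13; total 34.
{W1, W2, W3}: service 16 + fixed 18 = 34
{W3}: C1→W3 8, C2→W3 14, C3→W3 2, C4→W3 5. Service 29; fixed 5; total 34.
No other subset beats 29.

Open W2 and W3; minimum total cost 29.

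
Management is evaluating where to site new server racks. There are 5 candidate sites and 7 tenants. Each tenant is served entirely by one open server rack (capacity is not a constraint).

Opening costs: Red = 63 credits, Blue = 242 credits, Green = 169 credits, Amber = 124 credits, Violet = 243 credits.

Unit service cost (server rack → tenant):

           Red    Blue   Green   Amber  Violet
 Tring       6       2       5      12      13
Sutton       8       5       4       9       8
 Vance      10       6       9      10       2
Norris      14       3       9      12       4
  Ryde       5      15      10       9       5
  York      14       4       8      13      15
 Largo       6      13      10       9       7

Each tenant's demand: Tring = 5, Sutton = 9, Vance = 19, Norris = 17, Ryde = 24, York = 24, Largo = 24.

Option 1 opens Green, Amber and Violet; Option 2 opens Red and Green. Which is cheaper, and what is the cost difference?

Option 1: {Green, Amber, Violet}: Tring→Green 5·5=25, Sutton→Green 4·9=36, Vance→Violet 2·19=38, Norris→Violet 4·17=68, Ryde→Violet 5·24=120, York→Green 8·24=192, Largo→Violet 7·24=168. Service 647; fixed 536; total 1183.
Option 2: {Red, Green}: Tring→Green 5·5=25, Sutton→Green 4·9=36, Vance→Green 9·19=171, Norris→Green 9·17=153, Ryde→Red 5·24=120, York→Green 8·24=192, Largo→Red 6·24=144. Service 841; fixed 232; total 1073.
Difference: |1183 − 1073| = 110.

Option 2 is cheaper by 110.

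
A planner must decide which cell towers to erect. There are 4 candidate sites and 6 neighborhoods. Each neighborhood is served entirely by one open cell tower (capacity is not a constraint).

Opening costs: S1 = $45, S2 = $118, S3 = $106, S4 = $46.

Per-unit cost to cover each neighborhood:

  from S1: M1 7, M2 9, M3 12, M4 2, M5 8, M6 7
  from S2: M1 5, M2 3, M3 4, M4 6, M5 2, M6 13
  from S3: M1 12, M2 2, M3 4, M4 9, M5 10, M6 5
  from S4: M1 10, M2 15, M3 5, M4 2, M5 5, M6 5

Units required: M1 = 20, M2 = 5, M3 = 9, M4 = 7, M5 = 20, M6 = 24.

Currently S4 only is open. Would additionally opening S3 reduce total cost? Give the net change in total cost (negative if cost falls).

No — net change +32 (cost rises by 32).

Current service cost with {S4}: 554.
Adding S3: each neighborhood re-picks its cheapest; new service cost 480, saving 74.
Extra fixed cost: 106. Net change = 106 − 74 = 32.
(Totals: 600 → 632.)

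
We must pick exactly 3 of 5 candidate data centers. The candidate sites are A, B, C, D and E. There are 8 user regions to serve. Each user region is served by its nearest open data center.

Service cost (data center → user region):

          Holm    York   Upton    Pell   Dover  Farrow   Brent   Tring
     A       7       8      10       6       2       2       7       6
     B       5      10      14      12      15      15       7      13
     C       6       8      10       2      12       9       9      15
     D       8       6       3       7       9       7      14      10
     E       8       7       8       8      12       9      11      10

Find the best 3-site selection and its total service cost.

Choose A, C and D; total service cost 34.

With exactly 3 open, each user region uses its cheapest among the chosen.
{A, C, D}: Holm→C 6, York→D 6, Upton→D 3, Pell→C 2, Dover→A 2, Farrow→A 2, Brent→A 7, Tring→A 6. Service cost 34.
{A, B, D}: service cost 37
{A, D, E}: service cost 39
Among all 10 size-3 choices, {A, C, D} is lowest.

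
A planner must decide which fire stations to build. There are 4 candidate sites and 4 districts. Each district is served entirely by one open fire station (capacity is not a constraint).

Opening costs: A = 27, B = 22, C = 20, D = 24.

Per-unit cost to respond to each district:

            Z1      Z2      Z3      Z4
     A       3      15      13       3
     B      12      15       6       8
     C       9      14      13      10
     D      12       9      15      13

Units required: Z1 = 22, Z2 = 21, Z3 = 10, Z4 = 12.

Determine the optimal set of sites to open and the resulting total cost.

For any fixed open set, each district goes to its cheapest open site; total = fixed + service.
{A, B, D}: Z1→A 3·22=66, Z2→D 9·21=189, Z3→B 6·10=60, Z4→A 3·12=36. Service 351; fixed 73; total 424.
{A, B, C, D}: Z1→A 3·22=66, Z2→D 9·21=189, Z3→B 6·10=60, Z4→A 3·12=36. Service 351; fixed 93; total 444.
{A, D}: Z1→A 3·22=66, Z2→D 9·21=189, Z3→A 13·10=130, Z4→A 3·12=36. Service 421; fixed 51; total 472.
{C}: service 742 + fixed 20 = 762
(All 15 nonempty subsets were checked; A, B and D is lowest.)

Open A, B and D; minimum total cost 424.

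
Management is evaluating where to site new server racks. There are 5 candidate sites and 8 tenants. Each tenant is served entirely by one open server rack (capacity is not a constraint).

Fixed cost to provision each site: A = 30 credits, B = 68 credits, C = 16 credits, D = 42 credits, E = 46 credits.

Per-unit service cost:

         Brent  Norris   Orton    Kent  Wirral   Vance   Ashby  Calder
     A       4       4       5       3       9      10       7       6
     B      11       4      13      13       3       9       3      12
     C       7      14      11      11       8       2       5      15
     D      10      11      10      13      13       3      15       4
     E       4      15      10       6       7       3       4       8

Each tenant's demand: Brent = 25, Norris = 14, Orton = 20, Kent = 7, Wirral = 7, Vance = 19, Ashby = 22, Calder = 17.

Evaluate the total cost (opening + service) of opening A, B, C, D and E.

Total cost: 672

Each tenant is assigned to its cheapest site among the open ones.
{A, B, C, D, E}: Brent→A 4·25=100, Norris→A 4·14=56, Orton→A 5·20=100, Kent→A 3·7=21, Wirral→B 3·7=21, Vance→C 2·19=38, Ashby→B 3·22=66, Calder→D 4·17=68. Service 470; fixed 202; total 672.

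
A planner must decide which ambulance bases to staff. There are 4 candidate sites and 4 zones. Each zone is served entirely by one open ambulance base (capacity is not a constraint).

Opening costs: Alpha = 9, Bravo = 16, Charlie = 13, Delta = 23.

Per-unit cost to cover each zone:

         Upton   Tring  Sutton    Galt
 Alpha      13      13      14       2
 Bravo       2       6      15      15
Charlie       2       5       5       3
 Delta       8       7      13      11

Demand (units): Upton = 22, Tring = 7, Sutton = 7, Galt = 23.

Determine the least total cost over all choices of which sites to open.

Minimum total cost: 182

For any fixed open set, each zone goes to its cheapest open site; total = fixed + service.
{Alpha, Charlie}: Upton→Charlie 2·22=44, Tring→Charlie 5·7=35, Sutton→Charlie 5·7=35, Galt→Alpha 2·23=46. Service 160; fixed 22; total 182.
{Charlie}: service 183 + fixed 13 = 196
{Alpha, Bravo, Charlie}: service 160 + fixed 38 = 198
{Alpha, Bravo, Charlie, Delta}: Upton→Bravo 2·22=44, Tring→Charlie 5·7=35, Sutton→Charlie 5·7=35, Galt→Alpha 2·23=46. Service 160; fixed 61; total 221.
No other subset beats 182.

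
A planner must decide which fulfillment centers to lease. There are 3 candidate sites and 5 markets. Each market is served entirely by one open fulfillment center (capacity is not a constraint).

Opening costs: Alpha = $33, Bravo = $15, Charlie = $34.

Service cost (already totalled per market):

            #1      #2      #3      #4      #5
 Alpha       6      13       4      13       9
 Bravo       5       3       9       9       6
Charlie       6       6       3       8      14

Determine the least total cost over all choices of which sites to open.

Minimum total cost: 47

For any fixed open set, each market goes to its cheapest open site; total = fixed + service.
{Bravo}: #1→Bravo 5, #2→Bravo 3, #3→Bravo 9, #4→Bravo 9, #5→Bravo 6. Service 32; fixed 15; total 47.
{Charlie}: #1→Charlie 6, #2→Charlie 6, #3→Charlie 3, #4→Charlie 8, #5→Charlie 14. Service 37; fixed 34; total 71.
{Bravo, Charlie}: service 25 + fixed 49 = 74
{Alpha, Bravo, Charlie}: service 25 + fixed 82 = 107
(All 7 nonempty subsets were checked; Bravo only is lowest.)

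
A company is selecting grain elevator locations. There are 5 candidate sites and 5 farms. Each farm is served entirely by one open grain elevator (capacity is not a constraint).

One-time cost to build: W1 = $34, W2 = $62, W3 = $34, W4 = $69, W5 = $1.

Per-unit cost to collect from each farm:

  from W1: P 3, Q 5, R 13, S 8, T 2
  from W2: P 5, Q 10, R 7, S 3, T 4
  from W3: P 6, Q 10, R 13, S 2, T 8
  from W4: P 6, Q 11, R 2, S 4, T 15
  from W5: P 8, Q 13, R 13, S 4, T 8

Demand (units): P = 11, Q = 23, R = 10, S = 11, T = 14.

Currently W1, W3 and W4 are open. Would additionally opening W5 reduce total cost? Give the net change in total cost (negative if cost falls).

No — net change +1 (cost rises by 1).

Current service cost with {W1, W3, W4}: 218.
Adding W5: each farm re-picks its cheapest; new service cost 218, saving 0.
Extra fixed cost: 1. Net change = 1 − 0 = 1.
(Totals: 355 → 356.)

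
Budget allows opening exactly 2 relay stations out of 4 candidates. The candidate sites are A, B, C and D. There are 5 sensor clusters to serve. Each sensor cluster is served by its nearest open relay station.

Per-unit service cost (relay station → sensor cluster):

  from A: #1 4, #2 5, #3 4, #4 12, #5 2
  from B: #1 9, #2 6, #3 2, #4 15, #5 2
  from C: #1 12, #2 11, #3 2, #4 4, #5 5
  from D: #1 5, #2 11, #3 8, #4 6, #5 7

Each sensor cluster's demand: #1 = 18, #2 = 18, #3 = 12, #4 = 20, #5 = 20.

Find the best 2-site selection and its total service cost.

With exactly 2 open, each sensor cluster uses its cheapest among the chosen.
{A, C}: #1→A 4·18=72, #2→A 5·18=90, #3→C 2·12=24, #4→C 4·20=80, #5→A 2·20=40. Service cost 306.
{A, D}: service cost 370
{B, D}: service cost 382
Among all 6 size-2 choices, {A, C} is lowest.

Choose A and C; total service cost 306.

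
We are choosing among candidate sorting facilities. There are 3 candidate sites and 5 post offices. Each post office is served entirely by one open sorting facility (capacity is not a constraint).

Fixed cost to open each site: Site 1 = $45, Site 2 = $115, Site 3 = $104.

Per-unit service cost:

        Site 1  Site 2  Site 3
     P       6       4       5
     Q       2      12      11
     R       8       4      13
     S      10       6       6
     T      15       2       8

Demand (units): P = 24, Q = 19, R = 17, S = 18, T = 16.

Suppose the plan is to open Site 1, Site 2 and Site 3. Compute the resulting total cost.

Total cost: 606

Each post office is assigned to its cheapest site among the open ones.
{Site 1, Site 2, Site 3}: P→Site 2 4·24=96, Q→Site 1 2·19=38, R→Site 2 4·17=68, S→Site 2 6·18=108, T→Site 2 2·16=32. Service 342; fixed 264; total 606.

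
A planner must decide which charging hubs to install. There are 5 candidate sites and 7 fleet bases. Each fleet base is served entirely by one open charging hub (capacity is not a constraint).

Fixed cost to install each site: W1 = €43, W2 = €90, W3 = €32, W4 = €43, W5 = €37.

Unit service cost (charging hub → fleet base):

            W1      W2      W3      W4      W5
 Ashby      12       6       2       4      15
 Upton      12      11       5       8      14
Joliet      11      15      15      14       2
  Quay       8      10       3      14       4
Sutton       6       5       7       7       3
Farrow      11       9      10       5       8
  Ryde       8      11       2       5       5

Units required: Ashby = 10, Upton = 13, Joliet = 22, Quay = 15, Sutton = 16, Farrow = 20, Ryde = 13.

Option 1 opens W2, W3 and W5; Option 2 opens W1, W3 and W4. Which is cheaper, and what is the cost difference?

Option 1 is cheaper by 145.

Option 1: {W2, W3, W5}: Ashby→W3 2·10=20, Upton→W3 5·13=65, Joliet→W5 2·22=44, Quay→W3 3·15=45, Sutton→W5 3·16=48, Farrow→W5 8·20=160, Ryde→W3 2·13=26. Service 408; fixed 159; total 567.
Option 2: {W1, W3, W4}: Ashby→W3 2·10=20, Upton→W3 5·13=65, Joliet→W1 11·22=242, Quay→W3 3·15=45, Sutton→W1 6·16=96, Farrow→W4 5·20=100, Ryde→W3 2·13=26. Service 594; fixed 118; total 712.
Difference: |567 − 712| = 145.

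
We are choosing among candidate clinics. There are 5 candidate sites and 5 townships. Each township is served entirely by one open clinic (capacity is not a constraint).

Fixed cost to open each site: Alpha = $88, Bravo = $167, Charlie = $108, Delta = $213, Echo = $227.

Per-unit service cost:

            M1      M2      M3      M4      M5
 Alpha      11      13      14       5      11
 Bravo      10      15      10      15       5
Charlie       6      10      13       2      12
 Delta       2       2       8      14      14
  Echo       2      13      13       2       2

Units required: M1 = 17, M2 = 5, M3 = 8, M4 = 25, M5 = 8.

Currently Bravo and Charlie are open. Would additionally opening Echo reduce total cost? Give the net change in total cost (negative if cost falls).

Current service cost with {Bravo, Charlie}: 322.
Adding Echo: each township re-picks its cheapest; new service cost 230, saving 92.
Extra fixed cost: 227. Net change = 227 − 92 = 135.
(Totals: 597 → 732.)

No — net change +135 (cost rises by 135).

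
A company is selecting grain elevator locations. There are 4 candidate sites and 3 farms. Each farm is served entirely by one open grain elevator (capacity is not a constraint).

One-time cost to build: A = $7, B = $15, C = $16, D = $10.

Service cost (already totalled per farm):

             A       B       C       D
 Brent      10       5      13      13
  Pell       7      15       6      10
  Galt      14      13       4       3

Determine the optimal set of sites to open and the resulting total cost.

For any fixed open set, each farm goes to its cheapest open site; total = fixed + service.
{D}: Brent→D 13, Pell→D 10, Galt→D 3. Service 26; fixed 10; total 36.
{A, D}: service 20 + fixed 17 = 37
{A}: service 31 + fixed 7 = 38
{A, B, C, D}: service 14 + fixed 48 = 62
No other subset beats 36.

Open D only; minimum total cost 36.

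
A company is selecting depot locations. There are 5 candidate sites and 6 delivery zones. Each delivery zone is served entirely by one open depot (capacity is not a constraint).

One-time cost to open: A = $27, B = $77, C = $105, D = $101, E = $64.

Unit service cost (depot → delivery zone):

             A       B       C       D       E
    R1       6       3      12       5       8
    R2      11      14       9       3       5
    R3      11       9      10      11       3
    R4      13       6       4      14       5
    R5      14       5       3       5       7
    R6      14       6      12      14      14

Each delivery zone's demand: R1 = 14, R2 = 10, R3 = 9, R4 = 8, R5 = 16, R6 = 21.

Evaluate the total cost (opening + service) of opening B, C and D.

Each delivery zone is assigned to its cheapest site among the open ones.
{B, C, D}: R1→B 3·14=42, R2→D 3·10=30, R3→B 9·9=81, R4→C 4·8=32, R5→C 3·16=48, R6→B 6·21=126. Service 359; fixed 283; total 642.

Total cost: 642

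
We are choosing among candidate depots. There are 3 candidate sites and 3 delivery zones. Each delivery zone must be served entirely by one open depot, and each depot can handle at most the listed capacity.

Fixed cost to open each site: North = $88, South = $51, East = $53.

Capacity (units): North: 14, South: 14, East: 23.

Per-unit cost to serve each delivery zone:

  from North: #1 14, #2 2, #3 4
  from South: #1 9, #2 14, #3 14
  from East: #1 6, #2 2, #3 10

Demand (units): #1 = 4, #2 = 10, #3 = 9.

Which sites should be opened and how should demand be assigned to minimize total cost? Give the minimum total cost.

Open {East}: #1→East 6·4=24, #2→East 2·10=20, #3→East 10·9=90.
Loads: East carries 23/23. Service 134; fixed 53; total 187.
Next best feasible plan costs 221.

Minimum total cost: 187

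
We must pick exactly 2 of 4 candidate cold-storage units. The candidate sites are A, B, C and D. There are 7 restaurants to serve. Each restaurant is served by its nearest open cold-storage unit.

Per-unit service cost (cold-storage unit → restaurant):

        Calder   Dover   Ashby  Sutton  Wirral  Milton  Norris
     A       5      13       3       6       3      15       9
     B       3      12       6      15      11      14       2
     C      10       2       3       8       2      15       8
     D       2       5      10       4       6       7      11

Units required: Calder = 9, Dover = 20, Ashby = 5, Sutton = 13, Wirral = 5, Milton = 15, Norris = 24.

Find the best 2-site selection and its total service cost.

With exactly 2 open, each restaurant uses its cheapest among the chosen.
{B, D}: Calder→D 2·9=18, Dover→D 5·20=100, Ashby→B 6·5=30, Sutton→D 4·13=52, Wirral→D 6·5=30, Milton→D 7·15=105, Norris→B 2·24=48. Service cost 383.
{C, D}: service cost 432
{B, C}: service cost 454
Among all 6 size-2 choices, {B, D} is lowest.

Choose B and D; total service cost 383.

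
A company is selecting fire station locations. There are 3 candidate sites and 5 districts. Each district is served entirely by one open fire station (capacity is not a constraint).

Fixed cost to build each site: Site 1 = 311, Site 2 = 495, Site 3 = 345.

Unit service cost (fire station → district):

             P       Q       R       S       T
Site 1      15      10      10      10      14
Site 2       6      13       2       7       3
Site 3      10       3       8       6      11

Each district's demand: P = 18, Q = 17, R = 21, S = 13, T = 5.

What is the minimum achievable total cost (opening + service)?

Minimum total cost: 877

For any fixed open set, each district goes to its cheapest open site; total = fixed + service.
{Site 3}: P→Site 3 10·18=180, Q→Site 3 3·17=51, R→Site 3 8·21=168, S→Site 3 6·13=78, T→Site 3 11·5=55. Service 532; fixed 345; total 877.
{Site 2}: service 477 + fixed 495 = 972
{Site 2, Site 3}: P→Site 2 6·18=108, Q→Site 3 3·17=51, R→Site 2 2·21=42, S→Site 3 6·13=78, T→Site 2 3·5=15. Service 294; fixed 840; total 1134.
{Site 1, Site 2, Site 3}: P→Site 2 6·18=108, Q→Site 3 3·17=51, R→Site 2 2·21=42, S→Site 3 6·13=78, T→Site 2 3·5=15. Service 294; fixed 1151; total 1445.
No other subset beats 877.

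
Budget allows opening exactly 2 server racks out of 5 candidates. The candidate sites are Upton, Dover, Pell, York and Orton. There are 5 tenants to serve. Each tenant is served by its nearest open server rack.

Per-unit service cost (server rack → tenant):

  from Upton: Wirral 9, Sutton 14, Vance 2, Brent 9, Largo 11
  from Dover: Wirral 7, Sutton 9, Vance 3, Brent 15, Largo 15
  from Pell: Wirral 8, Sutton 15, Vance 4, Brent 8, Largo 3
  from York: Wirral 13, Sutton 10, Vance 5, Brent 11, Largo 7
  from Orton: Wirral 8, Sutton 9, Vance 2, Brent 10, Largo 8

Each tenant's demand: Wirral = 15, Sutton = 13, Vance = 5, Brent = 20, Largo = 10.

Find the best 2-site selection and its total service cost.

With exactly 2 open, each tenant uses its cheapest among the chosen.
{Dover, Pell}: Wirral→Dover 7·15=105, Sutton→Dover 9·13=117, Vance→Dover 3·5=15, Brent→Pell 8·20=160, Largo→Pell 3·10=30. Service cost 427.
{Pell, Orton}: service cost 437
{Pell, York}: service cost 460
Among all 10 size-2 choices, {Dover, Pell} is lowest.

Choose Dover and Pell; total service cost 427.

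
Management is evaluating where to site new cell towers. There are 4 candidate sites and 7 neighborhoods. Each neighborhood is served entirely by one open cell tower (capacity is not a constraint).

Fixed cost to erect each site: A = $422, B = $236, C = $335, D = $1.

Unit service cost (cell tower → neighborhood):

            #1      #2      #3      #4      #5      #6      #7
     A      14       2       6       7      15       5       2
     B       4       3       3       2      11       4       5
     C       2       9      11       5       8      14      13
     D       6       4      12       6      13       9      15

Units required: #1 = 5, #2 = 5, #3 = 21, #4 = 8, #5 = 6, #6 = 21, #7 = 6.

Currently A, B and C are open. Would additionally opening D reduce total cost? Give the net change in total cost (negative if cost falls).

No — net change +1 (cost rises by 1).

Current service cost with {A, B, C}: 243.
Adding D: each neighborhood re-picks its cheapest; new service cost 243, saving 0.
Extra fixed cost: 1. Net change = 1 − 0 = 1.
(Totals: 1236 → 1237.)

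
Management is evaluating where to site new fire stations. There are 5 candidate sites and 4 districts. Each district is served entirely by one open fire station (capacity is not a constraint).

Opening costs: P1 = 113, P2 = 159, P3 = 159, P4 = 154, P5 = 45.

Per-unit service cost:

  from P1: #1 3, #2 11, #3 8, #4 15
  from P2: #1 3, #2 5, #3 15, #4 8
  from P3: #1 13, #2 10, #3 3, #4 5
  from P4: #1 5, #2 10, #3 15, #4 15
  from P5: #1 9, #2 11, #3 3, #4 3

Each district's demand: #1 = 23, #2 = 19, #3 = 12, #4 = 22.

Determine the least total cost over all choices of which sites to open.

For any fixed open set, each district goes to its cheapest open site; total = fixed + service.
{P2, P5}: #1→P2 3·23=69, #2→P2 5·19=95, #3→P5 3·12=36, #4→P5 3·22=66. Service 266; fixed 204; total 470.
{P1, P5}: service 380 + fixed 158 = 538
{P5}: service 518 + fixed 45 = 563
{P1, P2, P3, P4, P5}: service 266 + fixed 630 = 896
No other subset beats 470.

Minimum total cost: 470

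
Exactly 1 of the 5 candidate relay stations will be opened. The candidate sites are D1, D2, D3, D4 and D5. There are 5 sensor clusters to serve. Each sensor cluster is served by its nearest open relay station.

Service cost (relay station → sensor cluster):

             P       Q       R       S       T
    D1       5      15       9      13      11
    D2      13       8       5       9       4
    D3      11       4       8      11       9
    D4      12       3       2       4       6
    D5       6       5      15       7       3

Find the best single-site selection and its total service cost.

With exactly 1 open, each sensor cluster uses its cheapest among the chosen.
{D4}: P→D4 12, Q→D4 3, R→D4 2, S→D4 4, T→D4 6. Service cost 27.
{D5}: service cost 36
{D2}: service cost 39
Among all 5 size-1 choices, {D4} is lowest.

Choose D4 only; total service cost 27.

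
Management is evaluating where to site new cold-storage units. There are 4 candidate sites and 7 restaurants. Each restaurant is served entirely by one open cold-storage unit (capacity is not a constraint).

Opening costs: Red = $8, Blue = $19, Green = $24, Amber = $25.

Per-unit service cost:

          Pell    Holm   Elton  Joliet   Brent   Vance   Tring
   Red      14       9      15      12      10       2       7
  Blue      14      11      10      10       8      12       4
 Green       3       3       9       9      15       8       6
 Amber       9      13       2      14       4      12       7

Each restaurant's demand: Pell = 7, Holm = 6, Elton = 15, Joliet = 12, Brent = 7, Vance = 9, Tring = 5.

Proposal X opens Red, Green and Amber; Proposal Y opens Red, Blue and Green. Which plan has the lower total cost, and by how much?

Proposal X: {Red, Green, Amber}: Pell→Green 3·7=21, Holm→Green 3·6=18, Elton→Amber 2·15=30, Joliet→Green 9·12=108, Brent→Amber 4·7=28, Vance→Red 2·9=18, Tring→Green 6·5=30. Service 253; fixed 57; total 310.
Proposal Y: {Red, Blue, Green}: Pell→Green 3·7=21, Holm→Green 3·6=18, Elton→Green 9·15=135, Joliet→Green 9·12=108, Brent→Blue 8·7=56, Vance→Red 2·9=18, Tring→Blue 4·5=20. Service 376; fixed 51; total 427.
Difference: |310 − 427| = 117.

Proposal X is cheaper by 117.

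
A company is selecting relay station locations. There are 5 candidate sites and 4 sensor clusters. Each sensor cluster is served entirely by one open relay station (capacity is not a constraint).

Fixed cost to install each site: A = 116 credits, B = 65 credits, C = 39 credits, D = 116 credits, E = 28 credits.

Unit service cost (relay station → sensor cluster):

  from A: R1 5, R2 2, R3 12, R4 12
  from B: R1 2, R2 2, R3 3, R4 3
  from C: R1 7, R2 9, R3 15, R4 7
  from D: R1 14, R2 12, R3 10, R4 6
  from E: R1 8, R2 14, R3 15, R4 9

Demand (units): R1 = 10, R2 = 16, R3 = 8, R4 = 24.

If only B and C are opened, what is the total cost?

Total cost: 252

Each sensor cluster is assigned to its cheapest site among the open ones.
{B, C}: R1→B 2·10=20, R2→B 2·16=32, R3→B 3·8=24, R4→B 3·24=72. Service 148; fixed 104; total 252.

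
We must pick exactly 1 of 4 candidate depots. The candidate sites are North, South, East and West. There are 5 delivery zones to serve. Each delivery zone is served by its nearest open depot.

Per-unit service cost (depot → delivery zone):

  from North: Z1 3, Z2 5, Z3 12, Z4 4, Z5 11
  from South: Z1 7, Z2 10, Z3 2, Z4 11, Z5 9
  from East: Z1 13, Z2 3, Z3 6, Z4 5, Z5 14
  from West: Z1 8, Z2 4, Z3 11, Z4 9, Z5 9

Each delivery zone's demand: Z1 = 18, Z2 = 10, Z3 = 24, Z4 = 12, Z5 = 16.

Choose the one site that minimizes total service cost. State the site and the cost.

With exactly 1 open, each delivery zone uses its cheapest among the chosen.
{South}: Z1→South 7·18=126, Z2→South 10·10=100, Z3→South 2·24=48, Z4→South 11·12=132, Z5→South 9·16=144. Service cost 550.
{North}: service cost 616
{East}: service cost 692
Among all 4 size-1 choices, {South} is lowest.

Choose South only; total service cost 550.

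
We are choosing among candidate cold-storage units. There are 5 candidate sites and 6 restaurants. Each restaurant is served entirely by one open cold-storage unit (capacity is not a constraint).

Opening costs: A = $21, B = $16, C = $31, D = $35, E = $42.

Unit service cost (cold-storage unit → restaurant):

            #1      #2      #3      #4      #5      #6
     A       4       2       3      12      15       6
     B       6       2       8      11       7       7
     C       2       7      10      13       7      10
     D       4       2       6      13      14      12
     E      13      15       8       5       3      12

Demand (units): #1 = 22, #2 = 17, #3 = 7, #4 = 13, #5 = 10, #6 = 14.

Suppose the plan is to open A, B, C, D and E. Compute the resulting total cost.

Each restaurant is assigned to its cheapest site among the open ones.
{A, B, C, D, E}: #1→C 2·22=44, #2→A 2·17=34, #3→A 3·7=21, #4→E 5·13=65, #5→E 3·10=30, #6→A 6·14=84. Service 278; fixed 145; total 423.

Total cost: 423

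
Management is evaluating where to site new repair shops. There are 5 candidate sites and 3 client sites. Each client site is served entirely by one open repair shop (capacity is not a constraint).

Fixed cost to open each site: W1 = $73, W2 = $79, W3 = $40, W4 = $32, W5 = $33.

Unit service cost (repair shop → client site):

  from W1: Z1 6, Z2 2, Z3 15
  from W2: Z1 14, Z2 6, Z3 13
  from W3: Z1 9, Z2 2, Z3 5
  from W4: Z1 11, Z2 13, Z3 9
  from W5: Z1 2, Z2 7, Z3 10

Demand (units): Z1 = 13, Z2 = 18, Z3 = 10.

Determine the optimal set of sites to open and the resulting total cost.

For any fixed open set, each client site goes to its cheapest open site; total = fixed + service.
{W3, W5}: Z1→W5 2·13=26, Z2→W3 2·18=36, Z3→W3 5·10=50. Service 112; fixed 73; total 185.
{W3, W4, W5}: service 112 + fixed 105 = 217
{W3}: service 203 + fixed 40 = 243
{W1, W2, W3, W4, W5}: service 112 + fixed 257 = 369
No other subset beats 185.

Open W3 and W5; minimum total cost 185.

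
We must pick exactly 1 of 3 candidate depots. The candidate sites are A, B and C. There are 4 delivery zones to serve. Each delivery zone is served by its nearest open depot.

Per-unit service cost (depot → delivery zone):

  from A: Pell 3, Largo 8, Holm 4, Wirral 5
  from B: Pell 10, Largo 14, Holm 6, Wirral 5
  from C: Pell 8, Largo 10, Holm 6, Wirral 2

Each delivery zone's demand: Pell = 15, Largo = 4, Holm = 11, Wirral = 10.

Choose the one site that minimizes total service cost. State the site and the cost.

Choose A only; total service cost 171.

With exactly 1 open, each delivery zone uses its cheapest among the chosen.
{A}: Pell→A 3·15=45, Largo→A 8·4=32, Holm→A 4·11=44, Wirral→A 5·10=50. Service cost 171.
{C}: service cost 246
{B}: service cost 322
Among all 3 size-1 choices, {A} is lowest.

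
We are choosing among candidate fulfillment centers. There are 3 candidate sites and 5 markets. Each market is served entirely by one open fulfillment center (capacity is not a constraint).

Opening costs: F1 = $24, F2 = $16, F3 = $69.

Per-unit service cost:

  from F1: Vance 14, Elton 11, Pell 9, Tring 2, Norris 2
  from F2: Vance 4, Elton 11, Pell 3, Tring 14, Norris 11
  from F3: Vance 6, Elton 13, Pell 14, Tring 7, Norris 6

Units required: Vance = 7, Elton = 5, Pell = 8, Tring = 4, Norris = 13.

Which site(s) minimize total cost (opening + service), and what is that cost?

Open F1 and F2; minimum total cost 181.

For any fixed open set, each market goes to its cheapest open site; total = fixed + service.
{F1, F2}: Vance→F2 4·7=28, Elton→F1 11·5=55, Pell→F2 3·8=24, Tring→F1 2·4=8, Norris→F1 2·13=26. Service 141; fixed 40; total 181.
{F1, F2, F3}: Vance→F2 4·7=28, Elton→F1 11·5=55, Pell→F2 3·8=24, Tring→F1 2·4=8, Norris→F1 2·13=26. Service 141; fixed 109; total 250.
{F1}: Vance→F1 14·7=98, Elton→F1 11·5=55, Pell→F1 9·8=72, Tring→F1 2·4=8, Norris→F1 2·13=26. Service 259; fixed 24; total 283.
{F2}: service 306 + fixed 16 = 322
(All 7 nonempty subsets were checked; F1 and F2 is lowest.)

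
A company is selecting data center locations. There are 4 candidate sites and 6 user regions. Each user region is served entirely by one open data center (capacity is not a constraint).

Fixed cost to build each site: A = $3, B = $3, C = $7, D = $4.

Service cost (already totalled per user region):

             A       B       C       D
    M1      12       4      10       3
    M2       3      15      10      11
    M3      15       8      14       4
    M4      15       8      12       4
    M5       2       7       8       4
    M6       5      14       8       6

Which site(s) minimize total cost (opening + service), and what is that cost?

For any fixed open set, each user region goes to its cheapest open site; total = fixed + service.
{A, D}: M1→D 3, M2→A 3, M3→D 4, M4→D 4, M5→A 2, M6→A 5. Service 21; fixed 7; total 28.
{A, B, D}: service 21 + fixed 10 = 31
{A, C, D}: service 21 + fixed 14 = 35
{A, B, C, D}: M1→D 3, M2→A 3, M3→D 4, M4→D 4, M5→A 2, M6→A 5. Service 21; fixed 17; total 38.
(All 15 nonempty subsets were checked; A and D is lowest.)

Open A and D; minimum total cost 28.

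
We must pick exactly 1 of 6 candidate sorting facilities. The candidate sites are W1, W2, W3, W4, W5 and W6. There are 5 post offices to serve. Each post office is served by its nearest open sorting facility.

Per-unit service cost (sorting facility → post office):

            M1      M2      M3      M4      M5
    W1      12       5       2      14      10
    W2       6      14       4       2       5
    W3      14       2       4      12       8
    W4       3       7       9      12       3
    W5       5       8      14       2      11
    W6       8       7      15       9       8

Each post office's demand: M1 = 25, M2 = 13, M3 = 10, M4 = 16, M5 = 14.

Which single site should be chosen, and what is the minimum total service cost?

With exactly 1 open, each post office uses its cheapest among the chosen.
{W2}: M1→W2 6·25=150, M2→W2 14·13=182, M3→W2 4·10=40, M4→W2 2·16=32, M5→W2 5·14=70. Service cost 474.
{W4}: service cost 490
{W5}: service cost 555
Among all 6 size-1 choices, {W2} is lowest.

Choose W2 only; total service cost 474.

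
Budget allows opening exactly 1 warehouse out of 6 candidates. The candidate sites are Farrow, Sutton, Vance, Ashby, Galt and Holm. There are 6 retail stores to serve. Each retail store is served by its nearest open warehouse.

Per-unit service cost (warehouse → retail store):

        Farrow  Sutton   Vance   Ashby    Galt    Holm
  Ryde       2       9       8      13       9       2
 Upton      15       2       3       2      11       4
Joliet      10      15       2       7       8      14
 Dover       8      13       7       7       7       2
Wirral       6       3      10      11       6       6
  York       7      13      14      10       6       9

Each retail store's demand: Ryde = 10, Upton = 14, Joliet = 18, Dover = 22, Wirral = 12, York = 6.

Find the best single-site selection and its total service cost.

Choose Holm only; total service cost 498.

With exactly 1 open, each retail store uses its cheapest among the chosen.
{Holm}: Ryde→Holm 2·10=20, Upton→Holm 4·14=56, Joliet→Holm 14·18=252, Dover→Holm 2·22=44, Wirral→Holm 6·12=72, York→Holm 9·6=54. Service cost 498.
{Vance}: service cost 516
{Ashby}: service cost 630
Among all 6 size-1 choices, {Holm} is lowest.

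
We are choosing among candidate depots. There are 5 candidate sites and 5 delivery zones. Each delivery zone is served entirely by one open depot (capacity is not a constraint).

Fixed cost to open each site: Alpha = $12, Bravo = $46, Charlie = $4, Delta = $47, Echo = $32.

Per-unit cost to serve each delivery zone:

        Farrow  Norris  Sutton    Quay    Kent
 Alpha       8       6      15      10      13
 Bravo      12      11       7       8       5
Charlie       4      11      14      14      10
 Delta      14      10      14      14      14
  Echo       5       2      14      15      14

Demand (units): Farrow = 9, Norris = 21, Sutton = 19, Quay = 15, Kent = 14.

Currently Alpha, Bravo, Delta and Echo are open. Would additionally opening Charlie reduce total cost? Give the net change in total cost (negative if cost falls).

Yes — net change −5 (cost falls by 5).

Current service cost with {Alpha, Bravo, Delta, Echo}: 410.
Adding Charlie: each delivery zone re-picks its cheapest; new service cost 401, saving 9.
Extra fixed cost: 4. Net change = 4 − 9 = -5.
(Totals: 547 → 542.)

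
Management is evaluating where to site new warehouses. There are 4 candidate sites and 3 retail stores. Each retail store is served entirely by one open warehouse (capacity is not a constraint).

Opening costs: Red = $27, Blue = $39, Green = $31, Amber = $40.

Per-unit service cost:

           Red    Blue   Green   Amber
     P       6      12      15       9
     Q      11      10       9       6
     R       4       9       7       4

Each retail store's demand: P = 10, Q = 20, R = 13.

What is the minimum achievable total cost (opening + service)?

Minimum total cost: 299

For any fixed open set, each retail store goes to its cheapest open site; total = fixed + service.
{Red, Amber}: P→Red 6·10=60, Q→Amber 6·20=120, R→Red 4·13=52. Service 232; fixed 67; total 299.
{Amber}: P→Amber 9·10=90, Q→Amber 6·20=120, R→Amber 4·13=52. Service 262; fixed 40; total 302.
{Red, Green, Amber}: service 232 + fixed 98 = 330
{Red, Blue, Green, Amber}: P→Red 6·10=60, Q→Amber 6·20=120, R→Red 4·13=52. Service 232; fixed 137; total 369.
No other subset beats 299.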